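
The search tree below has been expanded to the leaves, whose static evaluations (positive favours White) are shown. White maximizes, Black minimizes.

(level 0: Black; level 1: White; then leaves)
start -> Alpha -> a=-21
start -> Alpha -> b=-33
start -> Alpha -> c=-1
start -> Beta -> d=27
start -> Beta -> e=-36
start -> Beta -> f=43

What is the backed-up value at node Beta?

43

Beta (White): max(27, -36, 43) = 43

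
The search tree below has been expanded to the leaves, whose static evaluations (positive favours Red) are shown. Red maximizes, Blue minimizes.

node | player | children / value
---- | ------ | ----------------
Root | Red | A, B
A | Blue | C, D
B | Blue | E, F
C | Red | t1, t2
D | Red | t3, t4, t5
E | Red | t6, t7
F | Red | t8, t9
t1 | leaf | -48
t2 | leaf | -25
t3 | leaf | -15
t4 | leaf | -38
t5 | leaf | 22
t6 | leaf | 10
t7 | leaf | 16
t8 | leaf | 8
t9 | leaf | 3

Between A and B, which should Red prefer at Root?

C (Red): max(-48, -25) = -25
D (Red): max(-15, -38, 22) = 22
A (Blue): min(-25, 22) = -25
E (Red): max(10, 16) = 16
F (Red): max(8, 3) = 8
B (Blue): min(16, 8) = 8
Red prefers the higher value; A=-25, B=8. B is better since 8 > -25.

B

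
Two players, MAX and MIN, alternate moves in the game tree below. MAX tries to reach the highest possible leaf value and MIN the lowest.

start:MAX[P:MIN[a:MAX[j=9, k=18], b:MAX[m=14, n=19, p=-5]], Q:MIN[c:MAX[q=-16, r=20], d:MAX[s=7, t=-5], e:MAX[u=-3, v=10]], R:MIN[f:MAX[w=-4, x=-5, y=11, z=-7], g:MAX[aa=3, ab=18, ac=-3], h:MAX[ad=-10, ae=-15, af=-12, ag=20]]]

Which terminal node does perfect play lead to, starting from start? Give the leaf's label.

a (MAX): max(9, 18) = 18
b (MAX): max(14, 19, -5) = 19
P (MIN): min(18, 19) = 18
c (MAX): max(-16, 20) = 20
d (MAX): max(7, -5) = 7
e (MAX): max(-3, 10) = 10
Q (MIN): min(20, 7, 10) = 7
f (MAX): max(-4, -5, 11, -7) = 11
g (MAX): max(3, 18, -3) = 18
h (MAX): max(-10, -15, -12, 20) = 20
R (MIN): min(11, 18, 20) = 11
start (MAX): max(18, 7, 11) = 18
At start, MAX picks P (highest: 18).
At P, MIN picks a (lowest: 18).
At a, MAX picks k (highest: 18).
Terminal value 18.

k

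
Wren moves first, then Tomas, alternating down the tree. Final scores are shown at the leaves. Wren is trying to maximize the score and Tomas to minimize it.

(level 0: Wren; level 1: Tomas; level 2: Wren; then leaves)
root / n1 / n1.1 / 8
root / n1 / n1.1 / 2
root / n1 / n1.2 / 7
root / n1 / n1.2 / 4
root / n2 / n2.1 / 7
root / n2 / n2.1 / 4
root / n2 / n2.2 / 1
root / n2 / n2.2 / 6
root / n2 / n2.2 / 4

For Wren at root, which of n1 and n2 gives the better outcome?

n1.1 (Wren): max(8, 2) = 8
n1.2 (Wren): max(7, 4) = 7
n1 (Tomas): min(8, 7) = 7
n2.1 (Wren): max(7, 4) = 7
n2.2 (Wren): max(1, 6, 4) = 6
n2 (Tomas): min(7, 6) = 6
Wren prefers the higher value; n1=7, n2=6. n1 is better since 7 > 6.

n1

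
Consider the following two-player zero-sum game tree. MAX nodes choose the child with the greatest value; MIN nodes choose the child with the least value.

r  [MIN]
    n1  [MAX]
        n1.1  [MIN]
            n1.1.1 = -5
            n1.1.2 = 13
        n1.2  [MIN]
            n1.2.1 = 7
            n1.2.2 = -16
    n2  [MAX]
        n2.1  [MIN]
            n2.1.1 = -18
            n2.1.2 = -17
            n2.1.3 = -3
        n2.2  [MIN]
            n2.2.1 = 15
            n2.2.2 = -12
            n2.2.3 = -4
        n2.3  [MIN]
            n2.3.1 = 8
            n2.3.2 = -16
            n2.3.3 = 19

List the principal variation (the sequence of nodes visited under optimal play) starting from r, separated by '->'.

r -> n2 -> n2.2 -> n2.2.2

n1.1 (MIN): min(-5, 13) = -5
n1.2 (MIN): min(7, -16) = -16
n1 (MAX): max(-5, -16) = -5
n2.1 (MIN): min(-18, -17, -3) = -18
n2.2 (MIN): min(15, -12, -4) = -12
n2.3 (MIN): min(8, -16, 19) = -16
n2 (MAX): max(-18, -12, -16) = -12
r (MIN): min(-5, -12) = -12
At r, MIN picks n2 (lowest: -12).
At n2, MAX picks n2.2 (highest: -12).
At n2.2, MIN picks n2.2.2 (lowest: -12).
Terminal value -12.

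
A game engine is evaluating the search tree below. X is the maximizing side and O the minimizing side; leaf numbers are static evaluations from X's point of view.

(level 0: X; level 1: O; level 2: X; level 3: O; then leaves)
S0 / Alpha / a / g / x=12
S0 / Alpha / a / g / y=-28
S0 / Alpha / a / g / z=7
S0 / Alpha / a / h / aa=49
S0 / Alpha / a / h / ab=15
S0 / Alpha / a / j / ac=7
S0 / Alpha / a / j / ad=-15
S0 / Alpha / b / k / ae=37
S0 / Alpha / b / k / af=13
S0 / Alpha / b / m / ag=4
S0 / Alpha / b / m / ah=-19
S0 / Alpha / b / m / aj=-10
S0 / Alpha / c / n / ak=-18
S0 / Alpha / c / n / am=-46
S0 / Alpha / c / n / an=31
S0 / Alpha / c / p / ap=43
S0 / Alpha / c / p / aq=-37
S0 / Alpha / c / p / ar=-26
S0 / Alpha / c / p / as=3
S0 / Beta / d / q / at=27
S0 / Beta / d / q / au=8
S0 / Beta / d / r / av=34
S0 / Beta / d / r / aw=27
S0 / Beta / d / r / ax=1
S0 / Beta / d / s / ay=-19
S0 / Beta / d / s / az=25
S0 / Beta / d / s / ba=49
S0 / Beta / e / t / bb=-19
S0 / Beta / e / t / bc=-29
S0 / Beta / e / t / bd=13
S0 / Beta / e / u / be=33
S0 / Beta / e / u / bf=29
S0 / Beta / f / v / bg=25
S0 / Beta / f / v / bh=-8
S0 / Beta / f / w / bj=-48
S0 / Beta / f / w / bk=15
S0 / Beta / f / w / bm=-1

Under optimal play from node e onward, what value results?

t (O): min(-19, -29, 13) = -29
u (O): min(33, 29) = 29
e (X): max(-29, 29) = 29

29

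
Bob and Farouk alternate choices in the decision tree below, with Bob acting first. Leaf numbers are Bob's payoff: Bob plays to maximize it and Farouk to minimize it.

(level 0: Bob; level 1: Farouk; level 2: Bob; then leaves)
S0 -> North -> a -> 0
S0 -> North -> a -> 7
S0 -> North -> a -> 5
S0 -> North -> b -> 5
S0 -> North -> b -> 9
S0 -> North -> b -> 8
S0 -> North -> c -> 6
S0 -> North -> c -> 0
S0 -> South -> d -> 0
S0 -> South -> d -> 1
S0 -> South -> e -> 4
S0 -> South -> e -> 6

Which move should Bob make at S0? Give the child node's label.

a (Bob): max(0, 7, 5) = 7
b (Bob): max(5, 9, 8) = 9
c (Bob): max(6, 0) = 6
North (Farouk): min(7, 9, 6) = 6
d (Bob): max(0, 1) = 1
e (Bob): max(4, 6) = 6
South (Farouk): min(1, 6) = 1
S0 (Bob): max(6, 1) = 6
Bob at S0 wants the highest of {North=6, South=1}, so chooses North.

North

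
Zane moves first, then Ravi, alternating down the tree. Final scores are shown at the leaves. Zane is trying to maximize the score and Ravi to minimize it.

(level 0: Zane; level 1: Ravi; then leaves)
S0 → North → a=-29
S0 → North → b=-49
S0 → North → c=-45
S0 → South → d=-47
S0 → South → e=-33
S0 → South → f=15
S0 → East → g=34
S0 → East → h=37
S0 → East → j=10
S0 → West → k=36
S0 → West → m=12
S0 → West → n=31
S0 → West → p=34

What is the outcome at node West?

12

West (Ravi): min(36, 12, 31, 34) = 12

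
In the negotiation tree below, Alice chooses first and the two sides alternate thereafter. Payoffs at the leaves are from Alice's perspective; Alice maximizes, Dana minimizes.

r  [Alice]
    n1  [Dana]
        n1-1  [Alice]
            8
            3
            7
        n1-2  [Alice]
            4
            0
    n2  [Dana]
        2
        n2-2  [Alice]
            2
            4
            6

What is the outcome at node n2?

2

n2-2 (Alice): max(2, 4, 6) = 6
n2 (Dana): min(2, 6) = 2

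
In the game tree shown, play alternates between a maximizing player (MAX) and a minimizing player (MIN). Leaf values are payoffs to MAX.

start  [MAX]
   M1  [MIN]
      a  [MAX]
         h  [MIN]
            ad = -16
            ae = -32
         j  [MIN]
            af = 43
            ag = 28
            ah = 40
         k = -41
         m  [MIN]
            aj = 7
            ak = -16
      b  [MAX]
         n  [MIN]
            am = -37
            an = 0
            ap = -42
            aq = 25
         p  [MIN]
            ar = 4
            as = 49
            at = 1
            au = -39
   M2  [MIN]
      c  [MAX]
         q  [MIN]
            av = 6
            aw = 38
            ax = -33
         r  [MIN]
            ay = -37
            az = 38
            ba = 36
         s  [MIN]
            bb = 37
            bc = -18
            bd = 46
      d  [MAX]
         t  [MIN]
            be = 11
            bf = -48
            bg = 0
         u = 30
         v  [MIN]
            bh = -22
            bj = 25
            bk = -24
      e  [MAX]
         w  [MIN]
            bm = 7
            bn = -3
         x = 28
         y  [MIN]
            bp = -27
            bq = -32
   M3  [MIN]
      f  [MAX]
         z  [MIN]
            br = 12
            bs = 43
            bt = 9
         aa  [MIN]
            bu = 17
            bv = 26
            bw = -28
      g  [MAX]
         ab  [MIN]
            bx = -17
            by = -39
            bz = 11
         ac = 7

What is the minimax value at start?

h (MIN): min(-16, -32) = -32
j (MIN): min(43, 28, 40) = 28
m (MIN): min(7, -16) = -16
a (MAX): max(-32, 28, -41, -16) = 28
n (MIN): min(-37, 0, -42, 25) = -42
p (MIN): min(4, 49, 1, -39) = -39
b (MAX): max(-42, -39) = -39
M1 (MIN): min(28, -39) = -39
q (MIN): min(6, 38, -33) = -33
r (MIN): min(-37, 38, 36) = -37
s (MIN): min(37, -18, 46) = -18
c (MAX): max(-33, -37, -18) = -18
t (MIN): min(11, -48, 0) = -48
v (MIN): min(-22, 25, -24) = -24
d (MAX): max(-48, 30, -24) = 30
w (MIN): min(7, -3) = -3
y (MIN): min(-27, -32) = -32
e (MAX): max(-3, 28, -32) = 28
M2 (MIN): min(-18, 30, 28) = -18
z (MIN): min(12, 43, 9) = 9
aa (MIN): min(17, 26, -28) = -28
f (MAX): max(9, -28) = 9
ab (MIN): min(-17, -39, 11) = -39
g (MAX): max(-39, 7) = 7
M3 (MIN): min(9, 7) = 7
start (MAX): max(-39, -18, 7) = 7

7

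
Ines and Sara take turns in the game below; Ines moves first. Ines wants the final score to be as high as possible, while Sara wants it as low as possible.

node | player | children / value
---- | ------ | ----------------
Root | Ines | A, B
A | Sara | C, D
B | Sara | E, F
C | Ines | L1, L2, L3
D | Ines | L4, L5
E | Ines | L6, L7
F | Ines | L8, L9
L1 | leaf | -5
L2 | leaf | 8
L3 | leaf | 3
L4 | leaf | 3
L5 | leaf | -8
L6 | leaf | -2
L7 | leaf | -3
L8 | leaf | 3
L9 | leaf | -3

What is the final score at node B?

-2

E (Ines): max(-2, -3) = -2
F (Ines): max(3, -3) = 3
B (Sara): min(-2, 3) = -2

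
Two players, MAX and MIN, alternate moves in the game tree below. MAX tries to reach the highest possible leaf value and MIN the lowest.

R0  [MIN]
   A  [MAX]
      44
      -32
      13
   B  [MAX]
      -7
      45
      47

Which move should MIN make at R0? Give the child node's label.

A (MAX): max(44, -32, 13) = 44
B (MAX): max(-7, 45, 47) = 47
R0 (MIN): min(44, 47) = 44
MIN at R0 wants the lowest of {A=44, B=47}, so chooses A.

A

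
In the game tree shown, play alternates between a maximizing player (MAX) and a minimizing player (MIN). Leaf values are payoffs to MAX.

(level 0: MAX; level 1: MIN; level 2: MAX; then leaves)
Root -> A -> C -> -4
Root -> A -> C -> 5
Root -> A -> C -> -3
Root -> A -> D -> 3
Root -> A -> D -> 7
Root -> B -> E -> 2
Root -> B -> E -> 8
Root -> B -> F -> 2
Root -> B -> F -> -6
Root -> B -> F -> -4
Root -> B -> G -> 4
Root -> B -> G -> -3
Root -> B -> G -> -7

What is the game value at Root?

5

C (MAX): max(-4, 5, -3) = 5
D (MAX): max(3, 7) = 7
A (MIN): min(5, 7) = 5
E (MAX): max(2, 8) = 8
F (MAX): max(2, -6, -4) = 2
G (MAX): max(4, -3, -7) = 4
B (MIN): min(8, 2, 4) = 2
Root (MAX): max(5, 2) = 5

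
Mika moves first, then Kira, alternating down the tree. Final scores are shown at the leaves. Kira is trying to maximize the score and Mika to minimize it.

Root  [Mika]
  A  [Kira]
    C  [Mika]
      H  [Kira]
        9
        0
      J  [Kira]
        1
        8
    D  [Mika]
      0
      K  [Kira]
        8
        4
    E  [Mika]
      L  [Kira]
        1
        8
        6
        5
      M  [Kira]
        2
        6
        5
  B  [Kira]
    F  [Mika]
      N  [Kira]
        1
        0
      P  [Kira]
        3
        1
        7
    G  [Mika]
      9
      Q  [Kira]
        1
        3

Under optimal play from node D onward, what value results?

K (Kira): max(8, 4) = 8
D (Mika): min(0, 8) = 0

0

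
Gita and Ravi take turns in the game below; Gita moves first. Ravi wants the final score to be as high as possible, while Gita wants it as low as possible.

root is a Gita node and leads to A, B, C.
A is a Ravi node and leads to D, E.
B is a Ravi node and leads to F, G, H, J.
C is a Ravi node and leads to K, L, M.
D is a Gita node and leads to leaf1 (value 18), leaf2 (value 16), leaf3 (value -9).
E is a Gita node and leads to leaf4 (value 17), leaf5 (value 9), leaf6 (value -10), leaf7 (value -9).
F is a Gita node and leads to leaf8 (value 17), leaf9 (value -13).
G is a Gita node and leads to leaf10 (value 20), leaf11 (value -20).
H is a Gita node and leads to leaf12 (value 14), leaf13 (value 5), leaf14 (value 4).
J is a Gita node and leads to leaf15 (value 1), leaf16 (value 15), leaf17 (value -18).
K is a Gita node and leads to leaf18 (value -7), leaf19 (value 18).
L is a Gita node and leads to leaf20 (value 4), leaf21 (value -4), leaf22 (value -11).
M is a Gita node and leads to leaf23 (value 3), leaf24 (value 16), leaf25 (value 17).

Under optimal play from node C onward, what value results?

K (Gita): min(-7, 18) = -7
L (Gita): min(4, -4, -11) = -11
M (Gita): min(3, 16, 17) = 3
C (Ravi): max(-7, -11, 3) = 3

3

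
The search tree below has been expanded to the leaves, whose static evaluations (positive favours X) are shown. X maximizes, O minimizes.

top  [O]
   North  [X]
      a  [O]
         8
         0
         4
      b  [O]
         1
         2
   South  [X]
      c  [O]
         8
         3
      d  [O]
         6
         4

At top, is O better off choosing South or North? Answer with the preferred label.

c (O): min(8, 3) = 3
d (O): min(6, 4) = 4
South (X): max(3, 4) = 4
a (O): min(8, 0, 4) = 0
b (O): min(1, 2) = 1
North (X): max(0, 1) = 1
O prefers the lower value; South=4, North=1. North is better since 1 < 4.

North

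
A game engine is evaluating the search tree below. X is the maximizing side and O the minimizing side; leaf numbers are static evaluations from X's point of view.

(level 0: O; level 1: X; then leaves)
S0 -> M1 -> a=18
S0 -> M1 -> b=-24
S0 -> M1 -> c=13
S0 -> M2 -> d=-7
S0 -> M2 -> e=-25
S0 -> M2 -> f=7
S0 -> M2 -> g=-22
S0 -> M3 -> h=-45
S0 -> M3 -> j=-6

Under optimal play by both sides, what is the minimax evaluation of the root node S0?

-6

M1 (X): max(18, -24, 13) = 18
M2 (X): max(-7, -25, 7, -22) = 7
M3 (X): max(-45, -6) = -6
S0 (O): min(18, 7, -6) = -6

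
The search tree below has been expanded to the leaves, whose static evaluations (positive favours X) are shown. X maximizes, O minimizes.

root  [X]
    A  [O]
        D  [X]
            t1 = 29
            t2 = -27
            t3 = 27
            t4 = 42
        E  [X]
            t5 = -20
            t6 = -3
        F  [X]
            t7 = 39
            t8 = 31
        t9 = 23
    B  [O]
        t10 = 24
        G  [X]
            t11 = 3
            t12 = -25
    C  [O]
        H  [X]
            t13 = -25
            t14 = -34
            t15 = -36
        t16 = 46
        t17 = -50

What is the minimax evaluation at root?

3

D (X): max(29, -27, 27, 42) = 42
E (X): max(-20, -3) = -3
F (X): max(39, 31) = 39
A (O): min(42, -3, 39, 23) = -3
G (X): max(3, -25) = 3
B (O): min(24, 3) = 3
H (X): max(-25, -34, -36) = -25
C (O): min(-25, 46, -50) = -50
root (X): max(-3, 3, -50) = 3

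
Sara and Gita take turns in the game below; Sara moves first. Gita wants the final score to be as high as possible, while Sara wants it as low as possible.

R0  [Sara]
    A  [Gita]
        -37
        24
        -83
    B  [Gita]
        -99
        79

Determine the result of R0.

A (Gita): max(-37, 24, -83) = 24
B (Gita): max(-99, 79) = 79
R0 (Sara): min(24, 79) = 24

24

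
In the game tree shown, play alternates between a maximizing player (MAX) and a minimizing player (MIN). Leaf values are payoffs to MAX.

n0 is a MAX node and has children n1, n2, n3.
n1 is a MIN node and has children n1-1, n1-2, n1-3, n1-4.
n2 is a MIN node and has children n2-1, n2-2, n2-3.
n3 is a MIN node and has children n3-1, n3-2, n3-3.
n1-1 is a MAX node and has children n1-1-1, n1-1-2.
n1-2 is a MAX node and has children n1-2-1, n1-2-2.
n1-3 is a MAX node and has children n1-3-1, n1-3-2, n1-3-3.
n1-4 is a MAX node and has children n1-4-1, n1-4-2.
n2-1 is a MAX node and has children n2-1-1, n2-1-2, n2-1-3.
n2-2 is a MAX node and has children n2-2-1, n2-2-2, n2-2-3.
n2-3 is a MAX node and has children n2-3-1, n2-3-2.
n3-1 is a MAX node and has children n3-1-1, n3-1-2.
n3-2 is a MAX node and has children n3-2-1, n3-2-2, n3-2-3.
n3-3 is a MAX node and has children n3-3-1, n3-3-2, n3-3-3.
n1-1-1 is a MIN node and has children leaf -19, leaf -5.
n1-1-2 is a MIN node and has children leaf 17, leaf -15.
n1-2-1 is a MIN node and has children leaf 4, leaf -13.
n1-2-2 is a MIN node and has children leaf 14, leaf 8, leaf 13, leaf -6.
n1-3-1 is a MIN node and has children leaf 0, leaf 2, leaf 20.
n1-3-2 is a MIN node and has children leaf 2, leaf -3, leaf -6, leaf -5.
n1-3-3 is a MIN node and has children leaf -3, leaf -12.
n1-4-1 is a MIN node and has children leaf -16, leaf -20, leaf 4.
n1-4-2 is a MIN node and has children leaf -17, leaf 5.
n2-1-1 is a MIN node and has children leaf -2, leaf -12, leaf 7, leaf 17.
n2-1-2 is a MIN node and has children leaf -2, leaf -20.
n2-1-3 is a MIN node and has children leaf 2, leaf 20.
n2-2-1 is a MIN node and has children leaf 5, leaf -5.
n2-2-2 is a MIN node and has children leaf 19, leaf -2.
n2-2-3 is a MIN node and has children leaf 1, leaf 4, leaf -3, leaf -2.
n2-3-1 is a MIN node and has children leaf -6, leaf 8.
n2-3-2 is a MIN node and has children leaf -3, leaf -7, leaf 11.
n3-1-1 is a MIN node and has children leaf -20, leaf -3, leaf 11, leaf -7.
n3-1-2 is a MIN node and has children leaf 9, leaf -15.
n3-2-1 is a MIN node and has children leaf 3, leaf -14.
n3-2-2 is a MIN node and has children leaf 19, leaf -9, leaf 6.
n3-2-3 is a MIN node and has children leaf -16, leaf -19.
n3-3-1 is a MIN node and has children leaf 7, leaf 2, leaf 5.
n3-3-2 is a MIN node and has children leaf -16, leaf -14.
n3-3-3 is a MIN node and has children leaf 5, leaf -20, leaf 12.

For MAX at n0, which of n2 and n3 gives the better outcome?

n2

n2-1-1 (MIN): min(-2, -12, 7, 17) = -12
n2-1-2 (MIN): min(-2, -20) = -20
n2-1-3 (MIN): min(2, 20) = 2
n2-1 (MAX): max(-12, -20, 2) = 2
n2-2-1 (MIN): min(5, -5) = -5
n2-2-2 (MIN): min(19, -2) = -2
n2-2-3 (MIN): min(1, 4, -3, -2) = -3
n2-2 (MAX): max(-5, -2, -3) = -2
n2-3-1 (MIN): min(-6, 8) = -6
n2-3-2 (MIN): min(-3, -7, 11) = -7
n2-3 (MAX): max(-6, -7) = -6
n2 (MIN): min(2, -2, -6) = -6
n3-1-1 (MIN): min(-20, -3, 11, -7) = -20
n3-1-2 (MIN): min(9, -15) = -15
n3-1 (MAX): max(-20, -15) = -15
n3-2-1 (MIN): min(3, -14) = -14
n3-2-2 (MIN): min(19, -9, 6) = -9
n3-2-3 (MIN): min(-16, -19) = -19
n3-2 (MAX): max(-14, -9, -19) = -9
n3-3-1 (MIN): min(7, 2, 5) = 2
n3-3-2 (MIN): min(-16, -14) = -16
n3-3-3 (MIN): min(5, -20, 12) = -20
n3-3 (MAX): max(2, -16, -20) = 2
n3 (MIN): min(-15, -9, 2) = -15
MAX prefers the higher value; n2=-6, n3=-15. n2 is better since -6 > -15.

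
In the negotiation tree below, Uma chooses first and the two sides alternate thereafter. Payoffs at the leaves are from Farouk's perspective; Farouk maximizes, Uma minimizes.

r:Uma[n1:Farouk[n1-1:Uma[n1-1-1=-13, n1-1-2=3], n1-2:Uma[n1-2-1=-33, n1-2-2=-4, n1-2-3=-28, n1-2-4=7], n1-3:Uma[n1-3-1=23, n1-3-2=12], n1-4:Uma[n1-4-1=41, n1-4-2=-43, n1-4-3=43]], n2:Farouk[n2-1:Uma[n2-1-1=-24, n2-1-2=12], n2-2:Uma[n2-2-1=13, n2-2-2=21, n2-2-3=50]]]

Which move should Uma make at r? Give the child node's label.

n1

n1-1 (Uma): min(-13, 3) = -13
n1-2 (Uma): min(-33, -4, -28, 7) = -33
n1-3 (Uma): min(23, 12) = 12
n1-4 (Uma): min(41, -43, 43) = -43
n1 (Farouk): max(-13, -33, 12, -43) = 12
n2-1 (Uma): min(-24, 12) = -24
n2-2 (Uma): min(13, 21, 50) = 13
n2 (Farouk): max(-24, 13) = 13
r (Uma): min(12, 13) = 12
Uma at r wants the lowest of {n1=12, n2=13}, so chooses n1.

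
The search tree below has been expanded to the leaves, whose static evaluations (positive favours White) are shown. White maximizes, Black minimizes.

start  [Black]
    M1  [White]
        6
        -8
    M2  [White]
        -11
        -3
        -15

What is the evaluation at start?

-3

M1 (White): max(6, -8) = 6
M2 (White): max(-11, -3, -15) = -3
start (Black): min(6, -3) = -3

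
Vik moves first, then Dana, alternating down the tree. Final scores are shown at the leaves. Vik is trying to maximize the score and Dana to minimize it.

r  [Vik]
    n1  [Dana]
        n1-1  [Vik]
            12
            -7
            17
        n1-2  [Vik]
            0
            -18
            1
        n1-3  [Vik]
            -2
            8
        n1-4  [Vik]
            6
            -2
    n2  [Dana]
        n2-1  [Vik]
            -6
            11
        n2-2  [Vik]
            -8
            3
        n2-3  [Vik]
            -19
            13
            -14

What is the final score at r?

3

n1-1 (Vik): max(12, -7, 17) = 17
n1-2 (Vik): max(0, -18, 1) = 1
n1-3 (Vik): max(-2, 8) = 8
n1-4 (Vik): max(6, -2) = 6
n1 (Dana): min(17, 1, 8, 6) = 1
n2-1 (Vik): max(-6, 11) = 11
n2-2 (Vik): max(-8, 3) = 3
n2-3 (Vik): max(-19, 13, -14) = 13
n2 (Dana): min(11, 3, 13) = 3
r (Vik): max(1, 3) = 3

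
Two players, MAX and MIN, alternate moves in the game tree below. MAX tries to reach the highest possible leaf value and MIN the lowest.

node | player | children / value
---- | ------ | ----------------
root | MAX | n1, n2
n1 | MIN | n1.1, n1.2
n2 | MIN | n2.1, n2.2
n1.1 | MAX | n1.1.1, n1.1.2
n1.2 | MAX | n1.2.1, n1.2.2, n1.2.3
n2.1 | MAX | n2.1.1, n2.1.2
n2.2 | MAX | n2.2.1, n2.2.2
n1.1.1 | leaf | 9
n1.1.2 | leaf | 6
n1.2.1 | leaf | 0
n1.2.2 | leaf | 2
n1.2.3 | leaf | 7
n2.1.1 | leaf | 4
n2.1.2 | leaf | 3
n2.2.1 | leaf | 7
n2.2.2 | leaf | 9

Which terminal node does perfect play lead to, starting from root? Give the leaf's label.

n1.2.3

n1.1 (MAX): max(9, 6) = 9
n1.2 (MAX): max(0, 2, 7) = 7
n1 (MIN): min(9, 7) = 7
n2.1 (MAX): max(4, 3) = 4
n2.2 (MAX): max(7, 9) = 9
n2 (MIN): min(4, 9) = 4
root (MAX): max(7, 4) = 7
At root, MAX picks n1 (highest: 7).
At n1, MIN picks n1.2 (lowest: 7).
At n1.2, MAX picks n1.2.3 (highest: 7).
Terminal value 7.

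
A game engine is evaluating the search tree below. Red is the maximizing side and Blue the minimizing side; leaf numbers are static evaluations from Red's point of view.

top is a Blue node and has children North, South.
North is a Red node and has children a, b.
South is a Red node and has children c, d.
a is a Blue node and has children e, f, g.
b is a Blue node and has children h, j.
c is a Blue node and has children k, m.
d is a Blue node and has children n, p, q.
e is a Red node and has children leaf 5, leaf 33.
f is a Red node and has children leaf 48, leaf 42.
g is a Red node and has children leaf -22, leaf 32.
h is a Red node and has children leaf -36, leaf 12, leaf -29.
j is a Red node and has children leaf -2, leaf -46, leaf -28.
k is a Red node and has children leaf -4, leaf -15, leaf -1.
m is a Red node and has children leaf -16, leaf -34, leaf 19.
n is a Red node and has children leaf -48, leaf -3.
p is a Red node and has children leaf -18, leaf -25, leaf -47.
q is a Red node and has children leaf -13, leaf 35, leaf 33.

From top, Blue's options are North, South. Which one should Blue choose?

e (Red): max(5, 33) = 33
f (Red): max(48, 42) = 48
g (Red): max(-22, 32) = 32
a (Blue): min(33, 48, 32) = 32
h (Red): max(-36, 12, -29) = 12
j (Red): max(-2, -46, -28) = -2
b (Blue): min(12, -2) = -2
North (Red): max(32, -2) = 32
k (Red): max(-4, -15, -1) = -1
m (Red): max(-16, -34, 19) = 19
c (Blue): min(-1, 19) = -1
n (Red): max(-48, -3) = -3
p (Red): max(-18, -25, -47) = -18
q (Red): max(-13, 35, 33) = 35
d (Blue): min(-3, -18, 35) = -18
South (Red): max(-1, -18) = -1
top (Blue): min(32, -1) = -1
Blue at top wants the lowest of {North=32, South=-1}, so chooses South.

South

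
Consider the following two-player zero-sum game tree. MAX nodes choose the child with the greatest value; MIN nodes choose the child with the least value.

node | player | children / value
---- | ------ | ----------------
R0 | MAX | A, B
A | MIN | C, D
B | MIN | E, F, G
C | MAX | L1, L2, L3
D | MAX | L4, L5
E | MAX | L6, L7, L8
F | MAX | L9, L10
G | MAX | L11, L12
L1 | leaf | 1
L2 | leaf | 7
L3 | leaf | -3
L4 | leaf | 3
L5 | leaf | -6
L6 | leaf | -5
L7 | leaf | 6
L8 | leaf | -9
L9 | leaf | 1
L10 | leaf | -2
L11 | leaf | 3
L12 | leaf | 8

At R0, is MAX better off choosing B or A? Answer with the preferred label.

A

E (MAX): max(-5, 6, -9) = 6
F (MAX): max(1, -2) = 1
G (MAX): max(3, 8) = 8
B (MIN): min(6, 1, 8) = 1
C (MAX): max(1, 7, -3) = 7
D (MAX): max(3, -6) = 3
A (MIN): min(7, 3) = 3
MAX prefers the higher value; B=1, A=3. A is better since 3 > 1.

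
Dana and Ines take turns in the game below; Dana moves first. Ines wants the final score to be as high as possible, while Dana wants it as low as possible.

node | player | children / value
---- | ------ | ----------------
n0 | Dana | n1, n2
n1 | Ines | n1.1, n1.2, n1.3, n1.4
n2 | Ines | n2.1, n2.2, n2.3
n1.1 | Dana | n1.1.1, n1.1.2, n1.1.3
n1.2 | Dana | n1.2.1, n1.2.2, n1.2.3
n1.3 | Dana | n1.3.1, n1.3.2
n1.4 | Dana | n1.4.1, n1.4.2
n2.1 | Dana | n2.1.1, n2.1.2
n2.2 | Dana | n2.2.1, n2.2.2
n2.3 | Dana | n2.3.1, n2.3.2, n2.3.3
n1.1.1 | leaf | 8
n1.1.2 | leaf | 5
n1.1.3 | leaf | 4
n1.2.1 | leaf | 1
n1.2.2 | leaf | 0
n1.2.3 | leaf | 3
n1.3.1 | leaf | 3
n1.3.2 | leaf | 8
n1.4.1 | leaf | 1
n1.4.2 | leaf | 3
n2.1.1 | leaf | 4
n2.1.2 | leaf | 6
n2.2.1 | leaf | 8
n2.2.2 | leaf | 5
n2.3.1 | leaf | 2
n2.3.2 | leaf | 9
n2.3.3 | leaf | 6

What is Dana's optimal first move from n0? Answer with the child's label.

n1.1 (Dana): min(8, 5, 4) = 4
n1.2 (Dana): min(1, 0, 3) = 0
n1.3 (Dana): min(3, 8) = 3
n1.4 (Dana): min(1, 3) = 1
n1 (Ines): max(4, 0, 3, 1) = 4
n2.1 (Dana): min(4, 6) = 4
n2.2 (Dana): min(8, 5) = 5
n2.3 (Dana): min(2, 9, 6) = 2
n2 (Ines): max(4, 5, 2) = 5
n0 (Dana): min(4, 5) = 4
Dana at n0 wants the lowest of {n1=4, n2=5}, so chooses n1.

n1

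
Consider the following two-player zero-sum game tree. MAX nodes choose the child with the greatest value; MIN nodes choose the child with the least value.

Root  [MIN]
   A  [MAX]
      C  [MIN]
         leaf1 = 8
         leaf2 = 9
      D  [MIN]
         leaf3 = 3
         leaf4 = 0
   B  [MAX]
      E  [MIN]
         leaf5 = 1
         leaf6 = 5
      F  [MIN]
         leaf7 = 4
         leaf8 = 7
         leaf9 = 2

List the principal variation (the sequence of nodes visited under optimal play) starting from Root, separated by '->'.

Root -> B -> F -> leaf9

C (MIN): min(8, 9) = 8
D (MIN): min(3, 0) = 0
A (MAX): max(8, 0) = 8
E (MIN): min(1, 5) = 1
F (MIN): min(4, 7, 2) = 2
B (MAX): max(1, 2) = 2
Root (MIN): min(8, 2) = 2
At Root, MIN picks B (lowest: 2).
At B, MAX picks F (highest: 2).
At F, MIN picks leaf9 (lowest: 2).
Terminal value 2.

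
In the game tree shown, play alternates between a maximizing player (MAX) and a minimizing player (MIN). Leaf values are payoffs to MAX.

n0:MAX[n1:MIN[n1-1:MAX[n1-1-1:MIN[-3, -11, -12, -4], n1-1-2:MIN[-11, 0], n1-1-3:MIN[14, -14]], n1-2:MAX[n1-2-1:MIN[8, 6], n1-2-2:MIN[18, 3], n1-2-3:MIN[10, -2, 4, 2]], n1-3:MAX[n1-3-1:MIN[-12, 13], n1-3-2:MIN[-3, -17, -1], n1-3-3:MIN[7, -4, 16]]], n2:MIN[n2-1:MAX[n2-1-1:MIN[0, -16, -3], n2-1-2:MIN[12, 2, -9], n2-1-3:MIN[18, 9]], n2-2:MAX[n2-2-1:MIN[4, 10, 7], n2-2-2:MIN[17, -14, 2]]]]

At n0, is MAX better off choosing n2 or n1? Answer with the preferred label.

n2

n2-1-1 (MIN): min(0, -16, -3) = -16
n2-1-2 (MIN): min(12, 2, -9) = -9
n2-1-3 (MIN): min(18, 9) = 9
n2-1 (MAX): max(-16, -9, 9) = 9
n2-2-1 (MIN): min(4, 10, 7) = 4
n2-2-2 (MIN): min(17, -14, 2) = -14
n2-2 (MAX): max(4, -14) = 4
n2 (MIN): min(9, 4) = 4
n1-1-1 (MIN): min(-3, -11, -12, -4) = -12
n1-1-2 (MIN): min(-11, 0) = -11
n1-1-3 (MIN): min(14, -14) = -14
n1-1 (MAX): max(-12, -11, -14) = -11
n1-2-1 (MIN): min(8, 6) = 6
n1-2-2 (MIN): min(18, 3) = 3
n1-2-3 (MIN): min(10, -2, 4, 2) = -2
n1-2 (MAX): max(6, 3, -2) = 6
n1-3-1 (MIN): min(-12, 13) = -12
n1-3-2 (MIN): min(-3, -17, -1) = -17
n1-3-3 (MIN): min(7, -4, 16) = -4
n1-3 (MAX): max(-12, -17, -4) = -4
n1 (MIN): min(-11, 6, -4) = -11
MAX prefers the higher value; n2=4, n1=-11. n2 is better since 4 > -11.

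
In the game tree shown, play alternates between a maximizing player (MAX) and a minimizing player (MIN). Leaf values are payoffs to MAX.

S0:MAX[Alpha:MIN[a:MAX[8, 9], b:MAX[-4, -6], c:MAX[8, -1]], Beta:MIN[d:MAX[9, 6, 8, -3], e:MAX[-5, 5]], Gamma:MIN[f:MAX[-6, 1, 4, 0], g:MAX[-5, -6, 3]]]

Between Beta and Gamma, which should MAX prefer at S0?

Beta

d (MAX): max(9, 6, 8, -3) = 9
e (MAX): max(-5, 5) = 5
Beta (MIN): min(9, 5) = 5
f (MAX): max(-6, 1, 4, 0) = 4
g (MAX): max(-5, -6, 3) = 3
Gamma (MIN): min(4, 3) = 3
MAX prefers the higher value; Beta=5, Gamma=3. Beta is better since 5 > 3.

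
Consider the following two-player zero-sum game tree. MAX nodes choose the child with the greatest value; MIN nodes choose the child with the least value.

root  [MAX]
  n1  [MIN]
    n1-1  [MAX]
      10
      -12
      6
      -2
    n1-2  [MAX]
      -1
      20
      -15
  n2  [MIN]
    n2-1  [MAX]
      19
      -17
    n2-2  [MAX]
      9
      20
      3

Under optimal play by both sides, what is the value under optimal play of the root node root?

n1-1 (MAX): max(10, -12, 6, -2) = 10
n1-2 (MAX): max(-1, 20, -15) = 20
n1 (MIN): min(10, 20) = 10
n2-1 (MAX): max(19, -17) = 19
n2-2 (MAX): max(9, 20, 3) = 20
n2 (MIN): min(19, 20) = 19
root (MAX): max(10, 19) = 19

19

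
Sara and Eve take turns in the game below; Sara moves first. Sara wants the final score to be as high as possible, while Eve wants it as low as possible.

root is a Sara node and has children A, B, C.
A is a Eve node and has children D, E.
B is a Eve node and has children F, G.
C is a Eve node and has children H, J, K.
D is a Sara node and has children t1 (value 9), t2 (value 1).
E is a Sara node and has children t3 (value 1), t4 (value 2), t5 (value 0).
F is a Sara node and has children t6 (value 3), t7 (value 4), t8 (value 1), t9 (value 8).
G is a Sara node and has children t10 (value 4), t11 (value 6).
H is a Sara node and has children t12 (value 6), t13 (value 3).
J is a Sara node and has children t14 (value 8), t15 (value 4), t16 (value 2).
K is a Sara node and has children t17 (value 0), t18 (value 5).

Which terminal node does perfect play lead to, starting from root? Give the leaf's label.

t11

D (Sara): max(9, 1) = 9
E (Sara): max(1, 2, 0) = 2
A (Eve): min(9, 2) = 2
F (Sara): max(3, 4, 1, 8) = 8
G (Sara): max(4, 6) = 6
B (Eve): min(8, 6) = 6
H (Sara): max(6, 3) = 6
J (Sara): max(8, 4, 2) = 8
K (Sara): max(0, 5) = 5
C (Eve): min(6, 8, 5) = 5
root (Sara): max(2, 6, 5) = 6
At root, Sara picks B (highest: 6).
At B, Eve picks G (lowest: 6).
At G, Sara picks t11 (highest: 6).
Terminal value 6.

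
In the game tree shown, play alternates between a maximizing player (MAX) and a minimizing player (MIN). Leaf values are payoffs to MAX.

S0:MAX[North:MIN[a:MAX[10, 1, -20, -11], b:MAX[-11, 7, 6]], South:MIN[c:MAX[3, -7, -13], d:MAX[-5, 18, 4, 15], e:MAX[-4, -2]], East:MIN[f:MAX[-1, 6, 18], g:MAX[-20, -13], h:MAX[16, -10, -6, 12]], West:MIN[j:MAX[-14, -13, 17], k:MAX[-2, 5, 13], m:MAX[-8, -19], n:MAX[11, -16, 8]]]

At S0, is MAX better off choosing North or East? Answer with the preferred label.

a (MAX): max(10, 1, -20, -11) = 10
b (MAX): max(-11, 7, 6) = 7
North (MIN): min(10, 7) = 7
f (MAX): max(-1, 6, 18) = 18
g (MAX): max(-20, -13) = -13
h (MAX): max(16, -10, -6, 12) = 16
East (MIN): min(18, -13, 16) = -13
MAX prefers the higher value; North=7, East=-13. North is better since 7 > -13.

North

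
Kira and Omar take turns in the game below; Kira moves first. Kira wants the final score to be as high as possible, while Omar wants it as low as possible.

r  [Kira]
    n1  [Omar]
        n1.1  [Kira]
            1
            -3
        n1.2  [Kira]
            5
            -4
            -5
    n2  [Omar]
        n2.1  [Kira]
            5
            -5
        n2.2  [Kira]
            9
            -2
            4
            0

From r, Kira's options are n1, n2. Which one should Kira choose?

n1.1 (Kira): max(1, -3) = 1
n1.2 (Kira): max(5, -4, -5) = 5
n1 (Omar): min(1, 5) = 1
n2.1 (Kira): max(5, -5) = 5
n2.2 (Kira): max(9, -2, 4, 0) = 9
n2 (Omar): min(5, 9) = 5
r (Kira): max(1, 5) = 5
Kira at r wants the highest of {n1=1, n2=5}, so chooses n2.

n2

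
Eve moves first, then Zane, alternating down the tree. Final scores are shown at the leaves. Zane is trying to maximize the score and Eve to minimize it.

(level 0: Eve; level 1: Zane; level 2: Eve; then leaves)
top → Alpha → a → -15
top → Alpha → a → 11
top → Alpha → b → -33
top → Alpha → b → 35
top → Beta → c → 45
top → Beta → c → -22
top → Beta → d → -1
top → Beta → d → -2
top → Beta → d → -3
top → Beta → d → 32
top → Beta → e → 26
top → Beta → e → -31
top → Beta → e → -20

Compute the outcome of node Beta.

c (Eve): min(45, -22) = -22
d (Eve): min(-1, -2, -3, 32) = -3
e (Eve): min(26, -31, -20) = -31
Beta (Zane): max(-22, -3, -31) = -3

-3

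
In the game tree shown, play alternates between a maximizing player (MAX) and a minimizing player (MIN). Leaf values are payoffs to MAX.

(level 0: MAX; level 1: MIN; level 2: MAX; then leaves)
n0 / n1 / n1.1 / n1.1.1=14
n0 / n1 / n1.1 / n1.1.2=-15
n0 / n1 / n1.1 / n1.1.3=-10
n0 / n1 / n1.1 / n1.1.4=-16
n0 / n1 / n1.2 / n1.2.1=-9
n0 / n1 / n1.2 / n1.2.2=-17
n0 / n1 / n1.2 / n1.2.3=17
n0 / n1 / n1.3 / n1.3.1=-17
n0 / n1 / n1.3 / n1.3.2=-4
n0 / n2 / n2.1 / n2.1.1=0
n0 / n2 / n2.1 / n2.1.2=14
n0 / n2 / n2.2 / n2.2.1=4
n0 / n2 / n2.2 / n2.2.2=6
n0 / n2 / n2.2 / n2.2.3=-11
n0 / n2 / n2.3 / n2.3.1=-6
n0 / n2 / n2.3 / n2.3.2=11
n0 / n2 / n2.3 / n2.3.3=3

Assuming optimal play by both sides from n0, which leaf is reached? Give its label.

n2.2.2

n1.1 (MAX): max(14, -15, -10, -16) = 14
n1.2 (MAX): max(-9, -17, 17) = 17
n1.3 (MAX): max(-17, -4) = -4
n1 (MIN): min(14, 17, -4) = -4
n2.1 (MAX): max(0, 14) = 14
n2.2 (MAX): max(4, 6, -11) = 6
n2.3 (MAX): max(-6, 11, 3) = 11
n2 (MIN): min(14, 6, 11) = 6
n0 (MAX): max(-4, 6) = 6
At n0, MAX picks n2 (highest: 6).
At n2, MIN picks n2.2 (lowest: 6).
At n2.2, MAX picks n2.2.2 (highest: 6).
Terminal value 6.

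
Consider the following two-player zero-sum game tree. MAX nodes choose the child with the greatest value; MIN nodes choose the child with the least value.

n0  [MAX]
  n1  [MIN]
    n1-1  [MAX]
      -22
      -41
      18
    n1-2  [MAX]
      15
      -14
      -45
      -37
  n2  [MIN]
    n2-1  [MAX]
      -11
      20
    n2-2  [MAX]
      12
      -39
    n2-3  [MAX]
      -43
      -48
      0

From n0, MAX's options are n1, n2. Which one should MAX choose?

n1

n1-1 (MAX): max(-22, -41, 18) = 18
n1-2 (MAX): max(15, -14, -45, -37) = 15
n1 (MIN): min(18, 15) = 15
n2-1 (MAX): max(-11, 20) = 20
n2-2 (MAX): max(12, -39) = 12
n2-3 (MAX): max(-43, -48, 0) = 0
n2 (MIN): min(20, 12, 0) = 0
n0 (MAX): max(15, 0) = 15
MAX at n0 wants the highest of {n1=15, n2=0}, so chooses n1.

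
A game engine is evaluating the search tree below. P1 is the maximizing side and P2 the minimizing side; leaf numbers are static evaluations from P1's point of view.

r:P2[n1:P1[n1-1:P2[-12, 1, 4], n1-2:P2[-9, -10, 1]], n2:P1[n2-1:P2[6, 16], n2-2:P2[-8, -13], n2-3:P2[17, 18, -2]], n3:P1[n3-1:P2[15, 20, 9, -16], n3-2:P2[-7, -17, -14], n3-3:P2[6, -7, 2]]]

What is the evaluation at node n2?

n2-1 (P2): min(6, 16) = 6
n2-2 (P2): min(-8, -13) = -13
n2-3 (P2): min(17, 18, -2) = -2
n2 (P1): max(6, -13, -2) = 6

6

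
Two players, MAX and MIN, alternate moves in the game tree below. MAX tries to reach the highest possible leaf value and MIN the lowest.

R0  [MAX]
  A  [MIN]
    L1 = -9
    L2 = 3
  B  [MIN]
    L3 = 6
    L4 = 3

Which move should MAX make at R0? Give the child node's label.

B

A (MIN): min(-9, 3) = -9
B (MIN): min(6, 3) = 3
R0 (MAX): max(-9, 3) = 3
MAX at R0 wants the highest of {A=-9, B=3}, so chooses B.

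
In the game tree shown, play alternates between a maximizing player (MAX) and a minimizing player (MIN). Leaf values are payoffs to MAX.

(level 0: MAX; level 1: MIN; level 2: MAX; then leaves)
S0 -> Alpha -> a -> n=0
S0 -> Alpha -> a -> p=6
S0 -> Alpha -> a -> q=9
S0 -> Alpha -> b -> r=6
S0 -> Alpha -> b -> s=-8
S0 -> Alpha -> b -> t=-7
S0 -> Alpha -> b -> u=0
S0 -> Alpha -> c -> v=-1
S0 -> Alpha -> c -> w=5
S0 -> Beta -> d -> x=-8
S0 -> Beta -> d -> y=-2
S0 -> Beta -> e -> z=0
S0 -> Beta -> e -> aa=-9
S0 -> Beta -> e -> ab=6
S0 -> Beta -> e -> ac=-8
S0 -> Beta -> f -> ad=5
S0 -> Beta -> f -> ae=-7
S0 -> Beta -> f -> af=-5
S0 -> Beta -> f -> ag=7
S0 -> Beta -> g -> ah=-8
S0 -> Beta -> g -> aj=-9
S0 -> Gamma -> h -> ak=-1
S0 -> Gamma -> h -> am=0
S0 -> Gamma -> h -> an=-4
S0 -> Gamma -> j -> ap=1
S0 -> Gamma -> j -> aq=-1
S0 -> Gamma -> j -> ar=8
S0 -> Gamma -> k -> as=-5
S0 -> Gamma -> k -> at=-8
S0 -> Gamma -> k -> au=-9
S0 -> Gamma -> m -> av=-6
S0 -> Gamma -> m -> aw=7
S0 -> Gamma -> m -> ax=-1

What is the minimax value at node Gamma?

-5

h (MAX): max(-1, 0, -4) = 0
j (MAX): max(1, -1, 8) = 8
k (MAX): max(-5, -8, -9) = -5
m (MAX): max(-6, 7, -1) = 7
Gamma (MIN): min(0, 8, -5, 7) = -5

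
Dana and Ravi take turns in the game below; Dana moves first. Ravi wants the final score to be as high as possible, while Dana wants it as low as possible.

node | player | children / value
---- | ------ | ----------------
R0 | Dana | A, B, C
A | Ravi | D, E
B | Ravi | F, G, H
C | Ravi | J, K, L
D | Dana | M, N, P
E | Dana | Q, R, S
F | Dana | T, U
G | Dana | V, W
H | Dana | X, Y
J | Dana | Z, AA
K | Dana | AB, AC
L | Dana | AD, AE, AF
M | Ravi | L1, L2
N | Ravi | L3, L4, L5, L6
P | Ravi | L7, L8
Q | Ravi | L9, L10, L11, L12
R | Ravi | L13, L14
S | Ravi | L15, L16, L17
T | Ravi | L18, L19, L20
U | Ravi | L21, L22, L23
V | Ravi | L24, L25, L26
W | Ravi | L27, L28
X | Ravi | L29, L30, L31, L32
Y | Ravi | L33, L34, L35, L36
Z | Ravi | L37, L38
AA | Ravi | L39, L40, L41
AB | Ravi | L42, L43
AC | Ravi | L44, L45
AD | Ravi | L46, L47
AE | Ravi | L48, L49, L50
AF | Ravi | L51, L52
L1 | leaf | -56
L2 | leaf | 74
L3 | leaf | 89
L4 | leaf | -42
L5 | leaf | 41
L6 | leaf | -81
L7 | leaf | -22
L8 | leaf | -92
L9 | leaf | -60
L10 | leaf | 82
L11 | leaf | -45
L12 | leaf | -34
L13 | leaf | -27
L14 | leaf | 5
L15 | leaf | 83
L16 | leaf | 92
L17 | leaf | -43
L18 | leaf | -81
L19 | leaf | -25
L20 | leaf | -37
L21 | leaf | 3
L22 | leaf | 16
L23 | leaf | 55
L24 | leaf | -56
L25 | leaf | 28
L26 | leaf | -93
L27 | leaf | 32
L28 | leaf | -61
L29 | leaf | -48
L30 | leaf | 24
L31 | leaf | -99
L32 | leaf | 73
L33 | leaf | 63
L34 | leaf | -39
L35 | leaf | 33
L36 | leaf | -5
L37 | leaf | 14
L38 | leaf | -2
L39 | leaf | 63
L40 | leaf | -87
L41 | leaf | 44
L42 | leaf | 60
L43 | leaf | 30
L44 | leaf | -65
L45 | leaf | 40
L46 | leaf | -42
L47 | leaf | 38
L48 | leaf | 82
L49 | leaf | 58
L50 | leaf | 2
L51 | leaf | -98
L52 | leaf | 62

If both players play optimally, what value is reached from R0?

5

M (Ravi): max(-56, 74) = 74
N (Ravi): max(89, -42, 41, -81) = 89
P (Ravi): max(-22, -92) = -22
D (Dana): min(74, 89, -22) = -22
Q (Ravi): max(-60, 82, -45, -34) = 82
R (Ravi): max(-27, 5) = 5
S (Ravi): max(83, 92, -43) = 92
E (Dana): min(82, 5, 92) = 5
A (Ravi): max(-22, 5) = 5
T (Ravi): max(-81, -25, -37) = -25
U (Ravi): max(3, 16, 55) = 55
F (Dana): min(-25, 55) = -25
V (Ravi): max(-56, 28, -93) = 28
W (Ravi): max(32, -61) = 32
G (Dana): min(28, 32) = 28
X (Ravi): max(-48, 24, -99, 73) = 73
Y (Ravi): max(63, -39, 33, -5) = 63
H (Dana): min(73, 63) = 63
B (Ravi): max(-25, 28, 63) = 63
Z (Ravi): max(14, -2) = 14
AA (Ravi): max(63, -87, 44) = 63
J (Dana): min(14, 63) = 14
AB (Ravi): max(60, 30) = 60
AC (Ravi): max(-65, 40) = 40
K (Dana): min(60, 40) = 40
AD (Ravi): max(-42, 38) = 38
AE (Ravi): max(82, 58, 2) = 82
AF (Ravi): max(-98, 62) = 62
L (Dana): min(38, 82, 62) = 38
C (Ravi): max(14, 40, 38) = 40
R0 (Dana): min(5, 63, 40) = 5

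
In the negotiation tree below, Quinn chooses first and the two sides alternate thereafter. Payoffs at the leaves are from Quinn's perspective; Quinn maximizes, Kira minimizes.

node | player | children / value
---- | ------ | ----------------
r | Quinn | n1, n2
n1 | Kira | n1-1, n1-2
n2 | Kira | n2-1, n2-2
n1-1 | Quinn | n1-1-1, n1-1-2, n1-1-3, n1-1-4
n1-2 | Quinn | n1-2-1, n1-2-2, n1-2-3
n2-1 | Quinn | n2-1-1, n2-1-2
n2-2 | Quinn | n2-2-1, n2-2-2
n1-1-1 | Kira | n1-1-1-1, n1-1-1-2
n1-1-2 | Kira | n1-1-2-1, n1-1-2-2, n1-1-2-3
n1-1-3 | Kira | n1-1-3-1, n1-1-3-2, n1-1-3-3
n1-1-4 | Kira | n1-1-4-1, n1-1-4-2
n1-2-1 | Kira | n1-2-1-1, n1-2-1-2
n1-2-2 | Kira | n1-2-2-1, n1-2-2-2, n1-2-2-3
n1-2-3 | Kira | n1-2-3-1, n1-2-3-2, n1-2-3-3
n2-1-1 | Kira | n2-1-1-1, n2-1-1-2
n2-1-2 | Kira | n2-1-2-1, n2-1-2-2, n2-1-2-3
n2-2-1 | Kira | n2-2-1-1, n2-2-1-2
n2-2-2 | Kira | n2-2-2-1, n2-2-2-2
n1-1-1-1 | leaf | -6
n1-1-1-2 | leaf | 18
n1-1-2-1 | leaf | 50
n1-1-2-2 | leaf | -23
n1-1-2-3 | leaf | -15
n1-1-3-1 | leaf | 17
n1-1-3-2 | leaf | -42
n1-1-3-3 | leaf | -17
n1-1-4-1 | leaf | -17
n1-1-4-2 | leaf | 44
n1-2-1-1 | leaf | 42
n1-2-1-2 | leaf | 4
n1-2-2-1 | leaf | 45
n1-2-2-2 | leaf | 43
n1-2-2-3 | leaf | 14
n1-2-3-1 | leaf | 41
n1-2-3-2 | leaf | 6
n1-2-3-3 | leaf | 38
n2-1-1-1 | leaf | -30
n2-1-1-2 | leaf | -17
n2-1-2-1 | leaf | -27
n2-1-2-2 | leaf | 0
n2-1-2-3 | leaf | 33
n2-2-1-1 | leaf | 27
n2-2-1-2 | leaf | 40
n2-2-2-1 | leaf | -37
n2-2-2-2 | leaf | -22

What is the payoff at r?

n1-1-1 (Kira): min(-6, 18) = -6
n1-1-2 (Kira): min(50, -23, -15) = -23
n1-1-3 (Kira): min(17, -42, -17) = -42
n1-1-4 (Kira): min(-17, 44) = -17
n1-1 (Quinn): max(-6, -23, -42, -17) = -6
n1-2-1 (Kira): min(42, 4) = 4
n1-2-2 (Kira): min(45, 43, 14) = 14
n1-2-3 (Kira): min(41, 6, 38) = 6
n1-2 (Quinn): max(4, 14, 6) = 14
n1 (Kira): min(-6, 14) = -6
n2-1-1 (Kira): min(-30, -17) = -30
n2-1-2 (Kira): min(-27, 0, 33) = -27
n2-1 (Quinn): max(-30, -27) = -27
n2-2-1 (Kira): min(27, 40) = 27
n2-2-2 (Kira): min(-37, -22) = -37
n2-2 (Quinn): max(27, -37) = 27
n2 (Kira): min(-27, 27) = -27
r (Quinn): max(-6, -27) = -6

-6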